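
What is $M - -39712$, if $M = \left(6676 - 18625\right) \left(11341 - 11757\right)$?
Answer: $5010496$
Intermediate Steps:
$M = 4970784$ ($M = \left(-11949\right) \left(-416\right) = 4970784$)
$M - -39712 = 4970784 - -39712 = 4970784 + 39712 = 5010496$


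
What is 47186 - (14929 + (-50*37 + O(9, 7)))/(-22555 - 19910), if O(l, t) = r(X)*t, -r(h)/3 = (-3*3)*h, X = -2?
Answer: 2003766191/42465 ≈ 47186.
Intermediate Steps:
r(h) = 27*h (r(h) = -3*(-3*3)*h = -(-27)*h = 27*h)
O(l, t) = -54*t (O(l, t) = (27*(-2))*t = -54*t)
47186 - (14929 + (-50*37 + O(9, 7)))/(-22555 - 19910) = 47186 - (14929 + (-50*37 - 54*7))/(-22555 - 19910) = 47186 - (14929 + (-1850 - 378))/(-42465) = 47186 - (14929 - 2228)*(-1)/42465 = 47186 - 12701*(-1)/42465 = 47186 - 1*(-12701/42465) = 47186 + 12701/42465 = 2003766191/42465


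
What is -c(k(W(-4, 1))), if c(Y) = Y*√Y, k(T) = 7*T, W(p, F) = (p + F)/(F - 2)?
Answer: -21*√21 ≈ -96.234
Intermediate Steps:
W(p, F) = (F + p)/(-2 + F)
c(Y) = Y^(3/2)
-c(k(W(-4, 1))) = -(7*((1 - 4)/(-2 + 1)))^(3/2) = -(7*(-3/(-1)))^(3/2) = -(7*(-1*(-3)))^(3/2) = -(7*3)^(3/2) = -21^(3/2) = -21*√21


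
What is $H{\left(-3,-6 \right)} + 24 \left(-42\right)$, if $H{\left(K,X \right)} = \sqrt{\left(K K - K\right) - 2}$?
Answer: $-1008 + \sqrt{10} \approx -1004.8$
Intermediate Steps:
$H{\left(K,X \right)} = \sqrt{-2 + K^{2} - K}$ ($H{\left(K,X \right)} = \sqrt{\left(K^{2} - K\right) - 2} = \sqrt{-2 + K^{2} - K}$)
$H{\left(-3,-6 \right)} + 24 \left(-42\right) = \sqrt{-2 + \left(-3\right)^{2} - -3} + 24 \left(-42\right) = \sqrt{-2 + 9 + 3} - 1008 = \sqrt{10} - 1008 = -1008 + \sqrt{10}$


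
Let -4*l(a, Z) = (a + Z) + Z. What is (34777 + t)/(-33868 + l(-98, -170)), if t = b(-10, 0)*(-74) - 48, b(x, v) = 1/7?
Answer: -486058/472619 ≈ -1.0284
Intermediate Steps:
b(x, v) = 1/7
l(a, Z) = -Z/2 - a/4 (l(a, Z) = -((a + Z) + Z)/4 = -((Z + a) + Z)/4 = -(a + 2*Z)/4 = -Z/2 - a/4)
t = -410/7 (t = (1/7)*(-74) - 48 = -74/7 - 48 = -410/7 ≈ -58.571)
(34777 + t)/(-33868 + l(-98, -170)) = (34777 - 410/7)/(-33868 + (-1/2*(-170) - 1/4*(-98))) = 243029/(7*(-33868 + (85 + 49/2))) = 243029/(7*(-33868 + 219/2)) = 243029/(7*(-67517/2)) = (243029/7)*(-2/67517) = -486058/472619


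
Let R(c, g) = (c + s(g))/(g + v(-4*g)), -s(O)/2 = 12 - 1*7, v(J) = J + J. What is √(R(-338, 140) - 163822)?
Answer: I*√200681515/35 ≈ 404.75*I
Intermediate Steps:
v(J) = 2*J
s(O) = -10 (s(O) = -2*(12 - 1*7) = -2*(12 - 7) = -2*5 = -10)
R(c, g) = -(-10 + c)/(7*g) (R(c, g) = (c - 10)/(g + 2*(-4*g)) = (-10 + c)/(g - 8*g) = (-10 + c)/((-7*g)) = (-10 + c)*(-1/(7*g)) = -(-10 + c)/(7*g))
√(R(-338, 140) - 163822) = √((⅐)*(10 - 1*(-338))/140 - 163822) = √((⅐)*(1/140)*(10 + 338) - 163822) = √((⅐)*(1/140)*348 - 163822) = √(87/245 - 163822) = √(-40136303/245) = I*√200681515/35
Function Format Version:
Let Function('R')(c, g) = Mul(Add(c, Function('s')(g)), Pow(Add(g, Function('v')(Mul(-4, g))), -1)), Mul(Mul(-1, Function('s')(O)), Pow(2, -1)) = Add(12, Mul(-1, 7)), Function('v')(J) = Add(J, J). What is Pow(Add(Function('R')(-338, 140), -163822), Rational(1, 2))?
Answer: Mul(Rational(1, 35), I, Pow(200681515, Rational(1, 2))) ≈ Mul(404.75, I)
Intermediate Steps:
Function('v')(J) = Mul(2, J)
Function('s')(O) = -10 (Function('s')(O) = Mul(-2, Add(12, Mul(-1, 7))) = Mul(-2, Add(12, -7)) = Mul(-2, 5) = -10)
Function('R')(c, g) = Mul(Rational(-1, 7), Pow(g, -1), Add(-10, c)) (Function('R')(c, g) = Mul(Add(c, -10), Pow(Add(g, Mul(2, Mul(-4, g))), -1)) = Mul(Add(-10, c), Pow(Add(g, Mul(-8, g)), -1)) = Mul(Add(-10, c), Pow(Mul(-7, g), -1)) = Mul(Add(-10, c), Mul(Rational(-1, 7), Pow(g, -1))) = Mul(Rational(-1, 7), Pow(g, -1), Add(-10, c)))
Pow(Add(Function('R')(-338, 140), -163822), Rational(1, 2)) = Pow(Add(Mul(Rational(1, 7), Pow(140, -1), Add(10, Mul(-1, -338))), -163822), Rational(1, 2)) = Pow(Add(Mul(Rational(1, 7), Rational(1, 140), Add(10, 338)), -163822), Rational(1, 2)) = Pow(Add(Mul(Rational(1, 7), Rational(1, 140), 348), -163822), Rational(1, 2)) = Pow(Add(Rational(87, 245), -163822), Rational(1, 2)) = Pow(Rational(-40136303, 245), Rational(1, 2)) = Mul(Rational(1, 35), I, Pow(200681515, Rational(1, 2)))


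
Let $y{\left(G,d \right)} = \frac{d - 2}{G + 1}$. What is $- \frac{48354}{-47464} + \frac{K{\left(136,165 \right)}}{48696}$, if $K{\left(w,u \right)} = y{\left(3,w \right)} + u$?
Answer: $\frac{591016997}{577826736} \approx 1.0228$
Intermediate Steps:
$y{\left(G,d \right)} = \frac{-2 + d}{1 + G}$
$K{\left(w,u \right)} = - \frac{1}{2} + u + \frac{w}{4}$ ($K{\left(w,u \right)} = \frac{-2 + w}{1 + 3} + u = \frac{-2 + w}{4} + u = \left(- \frac{1}{2} + \frac{w}{4}\right) + u = - \frac{1}{2} + u + \frac{w}{4}$)
$- \frac{48354}{-47464} + \frac{K{\left(136,165 \right)}}{48696} = - \frac{48354}{-47464} + \frac{- \frac{1}{2} + 165 + \frac{1}{4} \cdot 136}{48696} = \left(-48354\right) \left(- \frac{1}{47464}\right) + \left(- \frac{1}{2} + 165 + 34\right) \frac{1}{48696} = \frac{24177}{23732} + \frac{397}{2} \cdot \frac{1}{48696} = \frac{24177}{23732} + \frac{397}{97392} = \frac{591016997}{577826736}$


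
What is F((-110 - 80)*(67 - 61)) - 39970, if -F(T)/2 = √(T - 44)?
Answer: -39970 - 8*I*√74 ≈ -39970.0 - 68.819*I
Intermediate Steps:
F(T) = -2*√(-44 + T) (F(T) = -2*√(T - 44) = -2*√(-44 + T))
F((-110 - 80)*(67 - 61)) - 39970 = -2*√(-44 + (-110 - 80)*(67 - 61)) - 39970 = -2*√(-44 - 190*6) - 39970 = -2*√(-44 - 1140) - 39970 = -8*I*√74 - 39970 = -39970 - 8*I*√74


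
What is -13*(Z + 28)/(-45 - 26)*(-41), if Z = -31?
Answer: 1599/71 ≈ 22.521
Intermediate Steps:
-13*(Z + 28)/(-45 - 26)*(-41) = -13*(-31 + 28)/(-45 - 26)*(-41) = -(-39)/(-71)*(-41) = -(-39)*(-1)/71*(-41) = -13*3/71*(-41) = -39/71*(-41) = 1599/71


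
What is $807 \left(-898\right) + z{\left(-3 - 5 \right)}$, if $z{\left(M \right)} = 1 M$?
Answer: $-724694$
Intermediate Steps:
$z{\left(M \right)} = M$
$807 \left(-898\right) + z{\left(-3 - 5 \right)} = 807 \left(-898\right) - 8 = -724686 - 8 = -724694$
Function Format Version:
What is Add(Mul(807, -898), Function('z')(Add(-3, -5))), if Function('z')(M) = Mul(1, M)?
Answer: -724694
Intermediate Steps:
Function('z')(M) = M
Add(Mul(807, -898), Function('z')(Add(-3, -5))) = Add(Mul(807, -898), Add(-3, -5)) = Add(-724686, -8) = -724694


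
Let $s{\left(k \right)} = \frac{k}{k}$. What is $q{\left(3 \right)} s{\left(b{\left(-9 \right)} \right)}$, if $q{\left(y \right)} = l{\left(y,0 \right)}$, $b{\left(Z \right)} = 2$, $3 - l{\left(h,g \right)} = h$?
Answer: $0$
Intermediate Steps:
$l{\left(h,g \right)} = 3 - h$
$s{\left(k \right)} = 1$
$q{\left(y \right)} = 3 - y$
$q{\left(3 \right)} s{\left(b{\left(-9 \right)} \right)} = \left(3 - 3\right) 1 = 0 \cdot 1 = 0$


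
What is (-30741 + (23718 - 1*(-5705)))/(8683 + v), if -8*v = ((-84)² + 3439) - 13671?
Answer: -659/4540 ≈ -0.14515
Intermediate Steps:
v = 397 (v = -(((-84)² + 3439) - 13671)/8 = -((7056 + 3439) - 13671)/8 = -(10495 - 13671)/8 = -⅛*(-3176) = 397)
(-30741 + (23718 - 1*(-5705)))/(8683 + v) = (-30741 + (23718 - 1*(-5705)))/(8683 + 397) = (-30741 + (23718 + 5705))/9080 = (-30741 + 29423)*(1/9080) = -1318*1/9080 = -659/4540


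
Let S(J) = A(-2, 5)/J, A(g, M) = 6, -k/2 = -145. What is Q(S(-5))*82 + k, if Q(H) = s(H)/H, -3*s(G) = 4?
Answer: 3430/9 ≈ 381.11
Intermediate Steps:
k = 290 (k = -2*(-145) = 290)
s(G) = -4/3 (s(G) = -⅓*4 = -4/3)
S(J) = 6/J
Q(H) = -4/(3*H)
Q(S(-5))*82 + k = -4/(3*(6/(-5)))*82 + 290 = -4/(3*(6*(-⅕)))*82 + 290 = -4/(3*(-6/5))*82 + 290 = -4/3*(-⅚)*82 + 290 = (10/9)*82 + 290 = 820/9 + 290 = 3430/9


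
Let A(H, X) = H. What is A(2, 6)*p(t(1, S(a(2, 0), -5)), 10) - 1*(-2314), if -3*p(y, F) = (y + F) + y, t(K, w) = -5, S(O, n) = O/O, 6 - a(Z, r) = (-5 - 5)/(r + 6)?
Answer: 2314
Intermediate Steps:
a(Z, r) = 6 + 10/(6 + r) (a(Z, r) = 6 - (-5 - 5)/(r + 6) = 6 - (-10)/(6 + r) = 6 + 10/(6 + r))
S(O, n) = 1
p(y, F) = -2*y/3 - F/3 (p(y, F) = -((y + F) + y)/3 = -((F + y) + y)/3 = -(F + 2*y)/3 = -2*y/3 - F/3)
A(2, 6)*p(t(1, S(a(2, 0), -5)), 10) - 1*(-2314) = 2*(-2/3*(-5) - 1/3*10) - 1*(-2314) = 2*(10/3 - 10/3) + 2314 = 2*0 + 2314 = 0 + 2314 = 2314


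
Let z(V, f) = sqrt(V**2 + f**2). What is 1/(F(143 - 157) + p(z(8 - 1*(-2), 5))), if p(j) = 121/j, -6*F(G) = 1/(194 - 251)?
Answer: -42750/1712469799 + 70763220*sqrt(5)/1712469799 ≈ 0.092375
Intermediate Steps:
F(G) = 1/342 (F(G) = -1/(6*(194 - 251)) = -1/6/(-57) = -1/6*(-1/57) = 1/342)
1/(F(143 - 157) + p(z(8 - 1*(-2), 5))) = 1/(1/342 + 121/(sqrt((8 - 1*(-2))**2 + 5**2))) = 1/(1/342 + 121/(sqrt((8 + 2)**2 + 25))) = 1/(1/342 + 121/(sqrt(10**2 + 25))) = 1/(1/342 + 121/(sqrt(100 + 25))) = 1/(1/342 + 121/(sqrt(125))) = 1/(1/342 + 121/((5*sqrt(5)))) = 1/(1/342 + 121*(sqrt(5)/25)) = 1/(1/342 + 121*sqrt(5)/25)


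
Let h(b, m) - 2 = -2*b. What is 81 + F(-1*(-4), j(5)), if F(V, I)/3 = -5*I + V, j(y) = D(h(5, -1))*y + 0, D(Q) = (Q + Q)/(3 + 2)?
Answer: 333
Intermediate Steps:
h(b, m) = 2 - 2*b
D(Q) = 2*Q/5 (D(Q) = (2*Q)/5 = (2*Q)*(1/5) = 2*Q/5)
j(y) = -16*y/5 (j(y) = (2*(2 - 2*5)/5)*y + 0 = (2*(2 - 10)/5)*y + 0 = ((2/5)*(-8))*y + 0 = -16*y/5 + 0 = -16*y/5)
F(V, I) = -15*I + 3*V (F(V, I) = 3*(-5*I + V) = 3*(V - 5*I) = -15*I + 3*V)
81 + F(-1*(-4), j(5)) = 81 + (-(-48)*5 + 3*(-1*(-4))) = 81 + (-15*(-16) + 3*4) = 81 + (240 + 12) = 81 + 252 = 333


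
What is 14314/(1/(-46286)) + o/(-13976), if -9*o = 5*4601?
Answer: -83336655115331/125784 ≈ -6.6254e+8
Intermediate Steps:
o = -23005/9 (o = -5*4601/9 = -⅑*23005 = -23005/9 ≈ -2556.1)
14314/(1/(-46286)) + o/(-13976) = 14314/(1/(-46286)) - 23005/9/(-13976) = 14314/(-1/46286) - 23005/9*(-1/13976) = 14314*(-46286) + 23005/125784 = -662537804 + 23005/125784 = -83336655115331/125784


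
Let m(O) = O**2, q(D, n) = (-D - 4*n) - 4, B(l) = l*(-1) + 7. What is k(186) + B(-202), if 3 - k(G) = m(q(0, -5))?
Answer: -44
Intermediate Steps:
B(l) = 7 - l (B(l) = -l + 7 = 7 - l)
q(D, n) = -4 - D - 4*n
k(G) = -253 (k(G) = 3 - (-4 - 1*0 - 4*(-5))**2 = 3 - (-4 + 0 + 20)**2 = 3 - 1*16**2 = 3 - 1*256 = 3 - 256 = -253)
k(186) + B(-202) = -253 + (7 - 1*(-202)) = -253 + (7 + 202) = -253 + 209 = -44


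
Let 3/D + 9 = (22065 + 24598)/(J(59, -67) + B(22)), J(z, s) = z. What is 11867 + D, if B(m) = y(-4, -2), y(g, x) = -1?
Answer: 547555421/46141 ≈ 11867.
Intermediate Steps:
B(m) = -1
D = 174/46141 (D = 3/(-9 + (22065 + 24598)/(59 - 1)) = 3/(-9 + 46663/58) = 3/(46141/58) = 3*(58/46141) = 174/46141 ≈ 0.0037710)
11867 + D = 11867 + 174/46141 = 547555421/46141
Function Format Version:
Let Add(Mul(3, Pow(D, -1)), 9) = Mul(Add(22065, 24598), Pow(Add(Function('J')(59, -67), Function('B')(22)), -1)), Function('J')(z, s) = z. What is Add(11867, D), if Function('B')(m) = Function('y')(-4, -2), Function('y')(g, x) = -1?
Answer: Rational(547555421, 46141) ≈ 11867.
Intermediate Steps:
Function('B')(m) = -1
D = Rational(174, 46141) (D = Mul(3, Pow(Add(-9, Mul(Add(22065, 24598), Pow(Add(59, -1), -1))), -1)) = Mul(3, Pow(Add(-9, Mul(46663, Pow(58, -1))), -1)) = Mul(3, Pow(Add(-9, Mul(46663, Rational(1, 58))), -1)) = Mul(3, Pow(Add(-9, Rational(46663, 58)), -1)) = Mul(3, Pow(Rational(46141, 58), -1)) = Mul(3, Rational(58, 46141)) = Rational(174, 46141) ≈ 0.0037710)
Add(11867, D) = Add(11867, Rational(174, 46141)) = Rational(547555421, 46141)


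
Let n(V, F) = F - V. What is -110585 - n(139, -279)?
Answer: -110167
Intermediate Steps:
-110585 - n(139, -279) = -110585 - (-279 - 1*139) = -110585 - (-279 - 139) = -110585 - 1*(-418) = -110585 + 418 = -110167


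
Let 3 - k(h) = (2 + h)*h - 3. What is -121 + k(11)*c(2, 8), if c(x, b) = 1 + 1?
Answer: -395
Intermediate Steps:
c(x, b) = 2
k(h) = 6 - h*(2 + h) (k(h) = 3 - ((2 + h)*h - 3) = 3 - (h*(2 + h) - 3) = 3 - (-3 + h*(2 + h)) = 3 + (3 - h*(2 + h)) = 6 - h*(2 + h))
-121 + k(11)*c(2, 8) = -121 + (6 - 1*11² - 2*11)*2 = -121 + (6 - 1*121 - 22)*2 = -121 + (6 - 121 - 22)*2 = -121 - 137*2 = -121 - 274 = -395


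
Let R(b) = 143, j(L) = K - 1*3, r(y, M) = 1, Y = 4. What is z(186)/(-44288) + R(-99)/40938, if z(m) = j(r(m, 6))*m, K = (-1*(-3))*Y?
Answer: -15549257/453265536 ≈ -0.034305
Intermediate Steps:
K = 12 (K = -1*(-3)*4 = 3*4 = 12)
j(L) = 9 (j(L) = 12 - 1*3 = 12 - 3 = 9)
z(m) = 9*m
z(186)/(-44288) + R(-99)/40938 = (9*186)/(-44288) + 143/40938 = 1674*(-1/44288) + 143*(1/40938) = -837/22144 + 143/40938 = -15549257/453265536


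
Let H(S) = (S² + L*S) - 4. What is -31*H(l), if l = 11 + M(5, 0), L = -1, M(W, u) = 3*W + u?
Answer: -20026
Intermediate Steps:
M(W, u) = u + 3*W
l = 26 (l = 11 + (0 + 3*5) = 11 + (0 + 15) = 11 + 15 = 26)
H(S) = -4 + S² - S (H(S) = (S² - S) - 4 = -4 + S² - S)
-31*H(l) = -31*(-4 + 26² - 1*26) = -31*(-4 + 676 - 26) = -31*646 = -20026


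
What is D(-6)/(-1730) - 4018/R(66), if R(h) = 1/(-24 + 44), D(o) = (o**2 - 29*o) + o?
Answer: -69511502/865 ≈ -80360.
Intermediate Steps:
D(o) = o**2 - 28*o
R(h) = 1/20
D(-6)/(-1730) - 4018/R(66) = -6*(-28 - 6)/(-1730) - 4018/1/20 = -6*(-34)*(-1/1730) - 4018*20 = 204*(-1/1730) - 80360 = -102/865 - 80360 = -69511502/865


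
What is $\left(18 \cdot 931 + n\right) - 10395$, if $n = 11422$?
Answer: $17785$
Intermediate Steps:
$\left(18 \cdot 931 + n\right) - 10395 = \left(18 \cdot 931 + 11422\right) - 10395 = \left(16758 + 11422\right) - 10395 = 28180 - 10395 = 17785$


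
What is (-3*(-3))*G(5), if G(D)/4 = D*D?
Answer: 900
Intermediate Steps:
G(D) = 4*D² (G(D) = 4*(D*D) = 4*D²)
(-3*(-3))*G(5) = (-3*(-3))*(4*5²) = 9*(4*25) = 9*100 = 900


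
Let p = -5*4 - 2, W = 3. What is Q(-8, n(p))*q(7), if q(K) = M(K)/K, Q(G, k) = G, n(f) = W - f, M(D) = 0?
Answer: 0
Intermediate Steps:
p = -22 (p = -20 - 2 = -22)
n(f) = 3 - f
q(K) = 0 (q(K) = 0/K = 0)
Q(-8, n(p))*q(7) = -8*0 = 0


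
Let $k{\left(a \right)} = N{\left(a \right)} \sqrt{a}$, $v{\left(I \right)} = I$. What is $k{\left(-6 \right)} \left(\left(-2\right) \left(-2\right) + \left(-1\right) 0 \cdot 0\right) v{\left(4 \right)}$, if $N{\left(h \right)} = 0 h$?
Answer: $0$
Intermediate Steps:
$N{\left(h \right)} = 0$
$k{\left(a \right)} = 0$ ($k{\left(a \right)} = 0 \sqrt{a} = 0$)
$k{\left(-6 \right)} \left(\left(-2\right) \left(-2\right) + \left(-1\right) 0 \cdot 0\right) v{\left(4 \right)} = 0 \left(\left(-2\right) \left(-2\right) + \left(-1\right) 0 \cdot 0\right) 4 = 0 \left(4 + 0 \cdot 0\right) 4 = 0 \left(4 + 0\right) 4 = 0 \cdot 4 \cdot 4 = 0 \cdot 4 = 0$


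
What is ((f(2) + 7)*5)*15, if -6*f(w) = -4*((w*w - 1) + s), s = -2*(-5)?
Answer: 1175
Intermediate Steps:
s = 10
f(w) = 6 + 2*w²/3 (f(w) = -(-2)*((w*w - 1) + 10)/3 = -(-2)*((w² - 1) + 10)/3 = -(-2)*((-1 + w²) + 10)/3 = -(-2)*(9 + w²)/3 = -(-36 - 4*w²)/6 = 6 + 2*w²/3)
((f(2) + 7)*5)*15 = (((6 + (⅔)*2²) + 7)*5)*15 = (((6 + (⅔)*4) + 7)*5)*15 = (((6 + 8/3) + 7)*5)*15 = ((26/3 + 7)*5)*15 = ((47/3)*5)*15 = (235/3)*15 = 1175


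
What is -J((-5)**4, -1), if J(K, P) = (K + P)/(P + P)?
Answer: 312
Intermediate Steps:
J(K, P) = (K + P)/(2*P) (J(K, P) = (K + P)/((2*P)) = (K + P)*(1/(2*P)) = (K + P)/(2*P))
-J((-5)**4, -1) = -((-5)**4 - 1)/(2*(-1)) = -(-1)*(625 - 1)/2 = -(-1)*624/2 = -1*(-312) = 312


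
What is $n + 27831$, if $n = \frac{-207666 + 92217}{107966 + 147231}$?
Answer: $\frac{7102272258}{255197} \approx 27831.0$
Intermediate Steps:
$n = - \frac{115449}{255197} \approx -0.45239$
$n + 27831 = - \frac{115449}{255197} + 27831 = \frac{7102272258}{255197}$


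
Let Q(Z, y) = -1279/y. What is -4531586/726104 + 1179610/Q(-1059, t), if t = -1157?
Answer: 495493655616793/464343508 ≈ 1.0671e+6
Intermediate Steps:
-4531586/726104 + 1179610/Q(-1059, t) = -4531586/726104 + 1179610/((-1279/(-1157))) = -4531586*1/726104 + 1179610/((-1279*(-1/1157))) = -2265793/363052 + 1179610/(1279/1157) = -2265793/363052 + 1179610*(1157/1279) = -2265793/363052 + 1364808770/1279 = 495493655616793/464343508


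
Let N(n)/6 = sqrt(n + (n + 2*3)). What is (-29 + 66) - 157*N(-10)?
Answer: 37 - 942*I*sqrt(14) ≈ 37.0 - 3524.6*I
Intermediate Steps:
N(n) = 6*sqrt(6 + 2*n) (N(n) = 6*sqrt(n + (n + 2*3)) = 6*sqrt(n + (n + 6)) = 6*sqrt(n + (6 + n)) = 6*sqrt(6 + 2*n))
(-29 + 66) - 157*N(-10) = (-29 + 66) - 942*sqrt(6 + 2*(-10)) = 37 - 942*sqrt(6 - 20) = 37 - 942*sqrt(-14) = 37 - 942*I*sqrt(14)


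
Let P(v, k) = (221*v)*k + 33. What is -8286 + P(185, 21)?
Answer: 850332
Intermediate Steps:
P(v, k) = 33 + 221*k*v (P(v, k) = 221*k*v + 33 = 33 + 221*k*v)
-8286 + P(185, 21) = -8286 + (33 + 221*21*185) = -8286 + (33 + 858585) = -8286 + 858618 = 850332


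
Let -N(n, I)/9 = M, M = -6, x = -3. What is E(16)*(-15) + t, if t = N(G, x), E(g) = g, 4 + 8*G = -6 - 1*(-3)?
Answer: -186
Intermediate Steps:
G = -7/8 (G = -½ + (-6 - 1*(-3))/8 = -½ + (-6 + 3)/8 = -½ + (⅛)*(-3) = -½ - 3/8 = -7/8 ≈ -0.87500)
N(n, I) = 54 (N(n, I) = -9*(-6) = 54)
t = 54
E(16)*(-15) + t = 16*(-15) + 54 = -240 + 54 = -186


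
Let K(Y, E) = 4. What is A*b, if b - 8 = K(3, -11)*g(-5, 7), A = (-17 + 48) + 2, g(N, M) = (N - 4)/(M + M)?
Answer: 1254/7 ≈ 179.14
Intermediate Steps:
g(N, M) = (-4 + N)/(2*M) (g(N, M) = (-4 + N)/((2*M)) = (-4 + N)*(1/(2*M)) = (-4 + N)/(2*M))
A = 33 (A = 31 + 2 = 33)
b = 38/7 (b = 8 + 4*((½)*(-4 - 5)/7) = 8 + 4*((½)*(⅐)*(-9)) = 8 + 4*(-9/14) = 8 - 18/7 = 38/7 ≈ 5.4286)
A*b = 33*(38/7) = 1254/7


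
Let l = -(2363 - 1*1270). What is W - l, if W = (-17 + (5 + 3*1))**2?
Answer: 1174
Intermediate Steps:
l = -1093 (l = -(2363 - 1270) = -1*1093 = -1093)
W = 81 (W = (-17 + (5 + 3))**2 = (-17 + 8)**2 = (-9)**2 = 81)
W - l = 81 - 1*(-1093) = 81 + 1093 = 1174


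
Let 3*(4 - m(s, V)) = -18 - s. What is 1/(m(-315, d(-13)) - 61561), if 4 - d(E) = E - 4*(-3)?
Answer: -1/61656 ≈ -1.6219e-5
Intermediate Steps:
d(E) = -8 - E (d(E) = 4 - (E - 4*(-3)) = 4 - (E + 12) = 4 - (12 + E) = 4 + (-12 - E) = -8 - E)
m(s, V) = 10 + s/3 (m(s, V) = 4 - (-18 - s)/3 = 4 + (6 + s/3) = 10 + s/3)
1/(m(-315, d(-13)) - 61561) = 1/((10 + (⅓)*(-315)) - 61561) = 1/((10 - 105) - 61561) = 1/(-95 - 61561) = 1/(-61656) = -1/61656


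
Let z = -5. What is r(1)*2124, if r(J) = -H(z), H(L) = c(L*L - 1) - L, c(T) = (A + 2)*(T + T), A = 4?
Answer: -622332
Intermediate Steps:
c(T) = 12*T (c(T) = (4 + 2)*(T + T) = 6*(2*T) = 12*T)
H(L) = -12 - L + 12*L² (H(L) = 12*(L*L - 1) - L = 12*(L² - 1) - L = 12*(-1 + L²) - L = (-12 + 12*L²) - L = -12 - L + 12*L²)
r(J) = -293 (r(J) = -(-12 - 1*(-5) + 12*(-5)²) = -(-12 + 5 + 12*25) = -(-12 + 5 + 300) = -1*293 = -293)
r(1)*2124 = -293*2124 = -622332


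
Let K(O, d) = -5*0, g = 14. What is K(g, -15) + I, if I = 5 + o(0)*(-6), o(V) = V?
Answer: 5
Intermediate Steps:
K(O, d) = 0
I = 5 (I = 5 + 0*(-6) = 5 + 0 = 5)
K(g, -15) + I = 0 + 5 = 5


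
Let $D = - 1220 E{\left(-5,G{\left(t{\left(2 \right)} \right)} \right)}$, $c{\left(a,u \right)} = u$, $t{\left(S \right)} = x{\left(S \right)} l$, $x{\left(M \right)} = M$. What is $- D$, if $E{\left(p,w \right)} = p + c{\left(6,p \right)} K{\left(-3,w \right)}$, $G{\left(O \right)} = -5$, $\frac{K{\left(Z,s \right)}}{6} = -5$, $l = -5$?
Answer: $176900$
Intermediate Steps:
$t{\left(S \right)} = - 5 S$ ($t{\left(S \right)} = S \left(-5\right) = - 5 S$)
$K{\left(Z,s \right)} = -30$ ($K{\left(Z,s \right)} = 6 \left(-5\right) = -30$)
$E{\left(p,w \right)} = - 29 p$ ($E{\left(p,w \right)} = p + p \left(-30\right) = p - 30 p = - 29 p$)
$D = -176900$ ($D = - 1220 \left(\left(-29\right) \left(-5\right)\right) = \left(-1220\right) 145 = -176900$)
$- D = \left(-1\right) \left(-176900\right) = 176900$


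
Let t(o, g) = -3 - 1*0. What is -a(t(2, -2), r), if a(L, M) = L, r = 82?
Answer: 3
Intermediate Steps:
t(o, g) = -3 (t(o, g) = -3 + 0 = -3)
-a(t(2, -2), r) = -1*(-3) = 3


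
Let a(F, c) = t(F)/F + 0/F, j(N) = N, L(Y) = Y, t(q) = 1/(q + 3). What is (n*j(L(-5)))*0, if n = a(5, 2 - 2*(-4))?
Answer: 0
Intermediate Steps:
t(q) = 1/(3 + q)
a(F, c) = 1/(F*(3 + F)) (a(F, c) = 1/((3 + F)*F) + 0/F = 1/(F*(3 + F)) + 0 = 1/(F*(3 + F)))
n = 1/40 (n = 1/(5*(3 + 5)) = (1/5)/8 = (1/5)*(1/8) = 1/40 ≈ 0.025000)
(n*j(L(-5)))*0 = ((1/40)*(-5))*0 = -1/8*0 = 0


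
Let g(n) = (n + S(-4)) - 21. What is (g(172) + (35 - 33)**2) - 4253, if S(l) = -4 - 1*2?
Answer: -4104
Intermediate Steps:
S(l) = -6 (S(l) = -4 - 2 = -6)
g(n) = -27 + n (g(n) = (n - 6) - 21 = (-6 + n) - 21 = -27 + n)
(g(172) + (35 - 33)**2) - 4253 = ((-27 + 172) + (35 - 33)**2) - 4253 = (145 + 2**2) - 4253 = (145 + 4) - 4253 = 149 - 4253 = -4104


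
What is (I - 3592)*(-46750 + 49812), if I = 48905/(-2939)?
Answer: -32474938166/2939 ≈ -1.1050e+7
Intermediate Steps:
I = -48905/2939 (I = 48905*(-1/2939) = -48905/2939 ≈ -16.640)
(I - 3592)*(-46750 + 49812) = (-48905/2939 - 3592)*(-46750 + 49812) = -10605793/2939*3062 = -32474938166/2939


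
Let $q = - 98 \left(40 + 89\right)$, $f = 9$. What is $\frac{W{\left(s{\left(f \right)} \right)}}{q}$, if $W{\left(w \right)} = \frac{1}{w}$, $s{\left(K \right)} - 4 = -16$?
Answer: $\frac{1}{151704} \approx 6.5918 \cdot 10^{-6}$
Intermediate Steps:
$s{\left(K \right)} = -12$ ($s{\left(K \right)} = 4 - 16 = -12$)
$q = -12642$ ($q = \left(-98\right) 129 = -12642$)
$\frac{W{\left(s{\left(f \right)} \right)}}{q} = \frac{1}{\left(-12\right) \left(-12642\right)} = \left(- \frac{1}{12}\right) \left(- \frac{1}{12642}\right) = \frac{1}{151704}$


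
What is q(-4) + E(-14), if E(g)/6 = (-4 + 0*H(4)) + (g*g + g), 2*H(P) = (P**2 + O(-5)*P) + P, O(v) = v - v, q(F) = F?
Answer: 1064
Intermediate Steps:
O(v) = 0
H(P) = P/2 + P**2/2 (H(P) = ((P**2 + 0*P) + P)/2 = ((P**2 + 0) + P)/2 = (P**2 + P)/2 = (P + P**2)/2 = P/2 + P**2/2)
E(g) = -24 + 6*g + 6*g**2 (E(g) = 6*((-4 + 0*((1/2)*4*(1 + 4))) + (g*g + g)) = 6*((-4 + 0*((1/2)*4*5)) + (g**2 + g)) = 6*((-4 + 0*10) + (g + g**2)) = 6*((-4 + 0) + (g + g**2)) = 6*(-4 + (g + g**2)) = 6*(-4 + g + g**2) = -24 + 6*g + 6*g**2)
q(-4) + E(-14) = -4 + (-24 + 6*(-14) + 6*(-14)**2) = -4 + (-24 - 84 + 6*196) = -4 + (-24 - 84 + 1176) = -4 + 1068 = 1064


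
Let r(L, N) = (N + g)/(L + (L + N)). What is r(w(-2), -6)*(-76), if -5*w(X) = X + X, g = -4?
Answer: -1900/11 ≈ -172.73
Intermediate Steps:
w(X) = -2*X/5 (w(X) = -(X + X)/5 = -2*X/5)
r(L, N) = (-4 + N)/(N + 2*L) (r(L, N) = (N - 4)/(L + (L + N)) = (-4 + N)/(N + 2*L))
r(w(-2), -6)*(-76) = ((-4 - 6)/(-6 + 2*(-2/5*(-2))))*(-76) = (-10/(-6 + 2*(4/5)))*(-76) = (-10/(-6 + 8/5))*(-76) = (-10/(-22/5))*(-76) = -5/22*(-10)*(-76) = (25/11)*(-76) = -1900/11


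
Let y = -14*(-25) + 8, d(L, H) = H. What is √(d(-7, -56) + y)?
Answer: √302 ≈ 17.378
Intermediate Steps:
y = 358 (y = 350 + 8 = 358)
√(d(-7, -56) + y) = √(-56 + 358) = √302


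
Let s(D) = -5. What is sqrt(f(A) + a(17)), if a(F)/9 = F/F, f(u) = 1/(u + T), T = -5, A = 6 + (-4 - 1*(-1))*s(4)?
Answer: sqrt(145)/4 ≈ 3.0104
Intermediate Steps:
A = 21 (A = 6 + (-4 - 1*(-1))*(-5) = 6 + (-4 + 1)*(-5) = 6 - 3*(-5) = 6 + 15 = 21)
f(u) = 1/(-5 + u) (f(u) = 1/(u - 5) = 1/(-5 + u))
a(F) = 9 (a(F) = 9*(F/F) = 9*1 = 9)
sqrt(f(A) + a(17)) = sqrt(1/(-5 + 21) + 9) = sqrt(1/16 + 9) = sqrt(145/16) = sqrt(145)/4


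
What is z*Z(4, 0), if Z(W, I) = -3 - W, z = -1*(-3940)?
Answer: -27580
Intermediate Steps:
z = 3940
z*Z(4, 0) = 3940*(-3 - 1*4) = 3940*(-3 - 4) = 3940*(-7) = -27580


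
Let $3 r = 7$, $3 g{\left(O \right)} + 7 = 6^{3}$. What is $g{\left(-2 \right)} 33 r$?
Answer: $\frac{16093}{3} \approx 5364.3$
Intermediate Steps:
$g{\left(O \right)} = \frac{209}{3}$ ($g{\left(O \right)} = - \frac{7}{3} + \frac{6^{3}}{3} = - \frac{7}{3} + \frac{1}{3} \cdot 216 = - \frac{7}{3} + 72 = \frac{209}{3}$)
$r = \frac{7}{3}$ ($r = \frac{1}{3} \cdot 7 = \frac{7}{3} \approx 2.3333$)
$g{\left(-2 \right)} 33 r = \frac{209}{3} \cdot 33 \cdot \frac{7}{3} = 2299 \cdot \frac{7}{3} = \frac{16093}{3}$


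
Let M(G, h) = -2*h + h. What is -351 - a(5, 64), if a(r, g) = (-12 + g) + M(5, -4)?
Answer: -407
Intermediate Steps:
M(G, h) = -h
a(r, g) = -8 + g (a(r, g) = (-12 + g) - 1*(-4) = (-12 + g) + 4 = -8 + g)
-351 - a(5, 64) = -351 - (-8 + 64) = -351 - 1*56 = -351 - 56 = -407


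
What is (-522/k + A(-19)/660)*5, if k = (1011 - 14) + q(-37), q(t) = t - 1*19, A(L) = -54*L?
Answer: 103491/20702 ≈ 4.9991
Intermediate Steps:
q(t) = -19 + t (q(t) = t - 19 = -19 + t)
k = 941 (k = (1011 - 14) + (-19 - 37) = 997 - 56 = 941)
(-522/k + A(-19)/660)*5 = (-522/941 - 54*(-19)/660)*5 = (-522*1/941 + 1026*(1/660))*5 = (-522/941 + 171/110)*5 = (103491/103510)*5 = 103491/20702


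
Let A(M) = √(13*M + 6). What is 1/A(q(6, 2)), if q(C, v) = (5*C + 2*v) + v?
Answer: √474/474 ≈ 0.045932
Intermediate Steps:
q(C, v) = 3*v + 5*C (q(C, v) = (2*v + 5*C) + v = 3*v + 5*C)
A(M) = √(6 + 13*M)
1/A(q(6, 2)) = 1/(√(6 + 13*(3*2 + 5*6))) = 1/(√(6 + 13*(6 + 30))) = 1/(√(6 + 13*36)) = 1/(√(6 + 468)) = 1/(√474) = √474/474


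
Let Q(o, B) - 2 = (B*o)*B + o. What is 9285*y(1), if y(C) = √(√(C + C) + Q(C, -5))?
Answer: 9285*√(28 + √2) ≈ 50357.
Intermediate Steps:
Q(o, B) = 2 + o + o*B² (Q(o, B) = 2 + ((B*o)*B + o) = 2 + (o*B² + o) = 2 + (o + o*B²) = 2 + o + o*B²)
y(C) = √(2 + 26*C + √2*√C) (y(C) = √(√(C + C) + (2 + C + C*(-5)²)) = √(√(2*C) + (2 + C + C*25)) = √(√2*√C + (2 + C + 25*C)) = √(√2*√C + (2 + 26*C)) = √(2 + 26*C + √2*√C))
9285*y(1) = 9285*√(2 + 26*1 + √2*√1) = 9285*√(2 + 26 + √2*1) = 9285*√(2 + 26 + √2) = 9285*√(28 + √2)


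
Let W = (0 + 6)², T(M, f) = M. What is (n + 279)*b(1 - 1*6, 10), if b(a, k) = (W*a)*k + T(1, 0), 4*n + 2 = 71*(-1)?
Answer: -1876357/4 ≈ -4.6909e+5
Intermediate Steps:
W = 36 (W = 6² = 36)
n = -73/4 (n = -½ + (71*(-1))/4 = -½ + (¼)*(-71) = -½ - 71/4 = -73/4 ≈ -18.250)
b(a, k) = 1 + 36*a*k (b(a, k) = (36*a)*k + 1 = 36*a*k + 1 = 1 + 36*a*k)
(n + 279)*b(1 - 1*6, 10) = (-73/4 + 279)*(1 + 36*(1 - 1*6)*10) = 1043*(1 + 36*(1 - 6)*10)/4 = 1043*(1 + 36*(-5)*10)/4 = 1043*(1 - 1800)/4 = (1043/4)*(-1799) = -1876357/4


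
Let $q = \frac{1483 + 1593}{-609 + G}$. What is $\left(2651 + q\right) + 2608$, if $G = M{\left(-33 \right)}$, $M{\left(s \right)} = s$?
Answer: $\frac{1686601}{321} \approx 5254.2$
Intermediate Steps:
$G = -33$
$q = - \frac{1538}{321}$ ($q = \frac{1483 + 1593}{-609 - 33} = \frac{3076}{-642} = 3076 \left(- \frac{1}{642}\right) = - \frac{1538}{321} \approx -4.7913$)
$\left(2651 + q\right) + 2608 = \left(2651 - \frac{1538}{321}\right) + 2608 = \frac{849433}{321} + 2608 = \frac{1686601}{321}$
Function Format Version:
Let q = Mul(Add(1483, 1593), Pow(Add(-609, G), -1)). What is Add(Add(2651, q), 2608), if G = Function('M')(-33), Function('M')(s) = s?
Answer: Rational(1686601, 321) ≈ 5254.2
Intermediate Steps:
G = -33
q = Rational(-1538, 321) (q = Mul(Add(1483, 1593), Pow(Add(-609, -33), -1)) = Mul(3076, Pow(-642, -1)) = Mul(3076, Rational(-1, 642)) = Rational(-1538, 321) ≈ -4.7913)
Add(Add(2651, q), 2608) = Add(Add(2651, Rational(-1538, 321)), 2608) = Add(Rational(849433, 321), 2608) = Rational(1686601, 321)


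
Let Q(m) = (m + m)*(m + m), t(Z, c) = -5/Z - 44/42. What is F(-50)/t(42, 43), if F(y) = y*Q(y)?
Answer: 3000000/7 ≈ 4.2857e+5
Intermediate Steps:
t(Z, c) = -22/21 - 5/Z (t(Z, c) = -5/Z - 44*1/42 = -5/Z - 22/21 = -22/21 - 5/Z)
Q(m) = 4*m² (Q(m) = (2*m)*(2*m) = 4*m²)
F(y) = 4*y³ (F(y) = y*(4*y²) = 4*y³)
F(-50)/t(42, 43) = (4*(-50)³)/(-22/21 - 5/42) = (4*(-125000))/(-22/21 - 5*1/42) = -500000/(-22/21 - 5/42) = -500000/(-7/6) = -500000*(-6/7) = 3000000/7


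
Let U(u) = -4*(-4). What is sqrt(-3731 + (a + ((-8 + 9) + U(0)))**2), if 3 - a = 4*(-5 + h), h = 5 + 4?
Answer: I*sqrt(3715) ≈ 60.951*I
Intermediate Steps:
U(u) = 16
h = 9
a = -13 (a = 3 - 4*(-5 + 9) = 3 - 4*4 = 3 - 1*16 = 3 - 16 = -13)
sqrt(-3731 + (a + ((-8 + 9) + U(0)))**2) = sqrt(-3731 + (-13 + ((-8 + 9) + 16))**2) = sqrt(-3731 + (-13 + (1 + 16))**2) = sqrt(-3731 + (-13 + 17)**2) = sqrt(-3731 + 4**2) = sqrt(-3731 + 16) = sqrt(-3715) = I*sqrt(3715)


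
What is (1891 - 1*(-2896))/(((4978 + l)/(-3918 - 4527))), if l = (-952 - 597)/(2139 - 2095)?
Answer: -1778753460/217483 ≈ -8178.8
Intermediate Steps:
l = -1549/44 ≈ -35.205
(1891 - 1*(-2896))/(((4978 + l)/(-3918 - 4527))) = (1891 - 1*(-2896))/(((4978 - 1549/44)/(-3918 - 4527))) = (1891 + 2896)/(((217483/44)/(-8445))) = 4787/(((217483/44)*(-1/8445))) = 4787/(-217483/371580) = 4787*(-371580/217483) = -1778753460/217483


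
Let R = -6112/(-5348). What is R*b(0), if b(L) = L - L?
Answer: 0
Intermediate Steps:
b(L) = 0
R = 8/7 (R = -6112*(-1/5348) = 8/7 ≈ 1.1429)
R*b(0) = (8/7)*0 = 0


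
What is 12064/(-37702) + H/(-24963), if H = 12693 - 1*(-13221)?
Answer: -213027210/156859171 ≈ -1.3581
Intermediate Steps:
H = 25914 (H = 12693 + 13221 = 25914)
12064/(-37702) + H/(-24963) = 12064/(-37702) + 25914/(-24963) = 12064*(-1/37702) + 25914*(-1/24963) = -6032/18851 - 8638/8321 = -213027210/156859171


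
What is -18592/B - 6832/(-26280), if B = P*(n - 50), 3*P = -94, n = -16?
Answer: -14827162/1698345 ≈ -8.7304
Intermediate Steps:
P = -94/3 (P = (⅓)*(-94) = -94/3 ≈ -31.333)
B = 2068 (B = -94*(-16 - 50)/3 = -94/3*(-66) = 2068)
-18592/B - 6832/(-26280) = -18592/2068 - 6832/(-26280) = -18592*1/2068 - 6832*(-1/26280) = -4648/517 + 854/3285 = -14827162/1698345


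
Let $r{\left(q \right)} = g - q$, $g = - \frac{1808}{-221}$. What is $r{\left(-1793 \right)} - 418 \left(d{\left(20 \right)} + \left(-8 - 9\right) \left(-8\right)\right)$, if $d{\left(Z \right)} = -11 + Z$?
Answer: $- \frac{12996749}{221} \approx -58809.0$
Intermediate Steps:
$g = \frac{1808}{221}$ ($g = \left(-1808\right) \left(- \frac{1}{221}\right) = \frac{1808}{221} \approx 8.181$)
$r{\left(q \right)} = \frac{1808}{221} - q$
$r{\left(-1793 \right)} - 418 \left(d{\left(20 \right)} + \left(-8 - 9\right) \left(-8\right)\right) = \left(\frac{1808}{221} - -1793\right) - 418 \left(\left(-11 + 20\right) + \left(-8 - 9\right) \left(-8\right)\right) = \left(\frac{1808}{221} + 1793\right) - 418 \left(9 - -136\right) = \frac{398061}{221} - 418 \left(9 + 136\right) = \frac{398061}{221} - 418 \cdot 145 = \frac{398061}{221} - 60610 = - \frac{12996749}{221}$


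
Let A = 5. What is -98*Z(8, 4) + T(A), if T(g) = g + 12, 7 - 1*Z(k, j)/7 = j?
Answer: -2041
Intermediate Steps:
Z(k, j) = 49 - 7*j
T(g) = 12 + g
-98*Z(8, 4) + T(A) = -98*(49 - 7*4) + (12 + 5) = -98*(49 - 28) + 17 = -98*21 + 17 = -2058 + 17 = -2041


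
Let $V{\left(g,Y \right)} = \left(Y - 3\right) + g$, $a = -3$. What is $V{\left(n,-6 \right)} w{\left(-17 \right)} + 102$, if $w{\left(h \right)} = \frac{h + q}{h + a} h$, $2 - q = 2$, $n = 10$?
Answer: $\frac{1751}{20} \approx 87.55$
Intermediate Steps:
$q = 0$ ($q = 2 - 2 = 0$)
$V{\left(g,Y \right)} = -3 + Y + g$ ($V{\left(g,Y \right)} = \left(-3 + Y\right) + g = -3 + Y + g$)
$w{\left(h \right)} = \frac{h^{2}}{-3 + h}$ ($w{\left(h \right)} = \frac{h + 0}{h - 3} h = \frac{h}{-3 + h} h = \frac{h^{2}}{-3 + h}$)
$V{\left(n,-6 \right)} w{\left(-17 \right)} + 102 = \left(-3 - 6 + 10\right) \frac{\left(-17\right)^{2}}{-3 - 17} + 102 = 1 \frac{289}{-20} + 102 = 1 \cdot 289 \left(- \frac{1}{20}\right) + 102 = 1 \left(- \frac{289}{20}\right) + 102 = - \frac{289}{20} + 102 = \frac{1751}{20}$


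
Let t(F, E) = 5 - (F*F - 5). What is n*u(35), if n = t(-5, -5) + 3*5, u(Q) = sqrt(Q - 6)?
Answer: 0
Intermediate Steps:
t(F, E) = 10 - F**2 (t(F, E) = 5 - (F**2 - 5) = 5 - (-5 + F**2) = 5 + (5 - F**2) = 10 - F**2)
u(Q) = sqrt(-6 + Q)
n = 0 (n = (10 - 1*(-5)**2) + 3*5 = (10 - 1*25) + 15 = (10 - 25) + 15 = -15 + 15 = 0)
n*u(35) = 0*sqrt(-6 + 35) = 0*sqrt(29) = 0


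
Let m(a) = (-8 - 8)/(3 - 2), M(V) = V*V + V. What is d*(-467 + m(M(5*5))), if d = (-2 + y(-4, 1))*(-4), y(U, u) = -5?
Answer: -13524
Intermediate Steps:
d = 28 (d = (-2 - 5)*(-4) = -7*(-4) = 28)
M(V) = V + V² (M(V) = V² + V = V + V²)
m(a) = -16 (m(a) = -16/1 = -16*1 = -16)
d*(-467 + m(M(5*5))) = 28*(-467 - 16) = 28*(-483) = -13524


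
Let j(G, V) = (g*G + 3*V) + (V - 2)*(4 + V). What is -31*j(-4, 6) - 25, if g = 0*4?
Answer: -1823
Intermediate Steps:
g = 0
j(G, V) = 3*V + (-2 + V)*(4 + V) (j(G, V) = (0*G + 3*V) + (V - 2)*(4 + V) = (0 + 3*V) + (-2 + V)*(4 + V) = 3*V + (-2 + V)*(4 + V))
-31*j(-4, 6) - 25 = -31*(-8 + 6**2 + 5*6) - 25 = -31*(-8 + 36 + 30) - 25 = -31*58 - 25 = -1798 - 25 = -1823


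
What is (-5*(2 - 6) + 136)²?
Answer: 24336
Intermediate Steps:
(-5*(2 - 6) + 136)² = (-5*(-4) + 136)² = (20 + 136)² = 156² = 24336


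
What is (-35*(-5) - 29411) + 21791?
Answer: -7445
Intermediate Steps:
(-35*(-5) - 29411) + 21791 = (175 - 29411) + 21791 = -29236 + 21791 = -7445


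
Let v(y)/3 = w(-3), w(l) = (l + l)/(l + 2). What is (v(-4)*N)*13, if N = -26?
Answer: -6084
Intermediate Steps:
w(l) = 2*l/(2 + l) (w(l) = (2*l)/(2 + l) = 2*l/(2 + l))
v(y) = 18 (v(y) = 3*(2*(-3)/(2 - 3)) = 3*(2*(-3)/(-1)) = 3*(2*(-3)*(-1)) = 3*6 = 18)
(v(-4)*N)*13 = (18*(-26))*13 = -468*13 = -6084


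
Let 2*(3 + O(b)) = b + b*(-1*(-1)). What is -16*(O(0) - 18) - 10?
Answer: 326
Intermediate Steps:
O(b) = -3 + b (O(b) = -3 + (b + b*(-1*(-1)))/2 = -3 + (b + b*1)/2 = -3 + (b + b)/2 = -3 + (2*b)/2 = -3 + b)
-16*(O(0) - 18) - 10 = -16*((-3 + 0) - 18) - 10 = -16*(-3 - 18) - 10 = -16*(-21) - 10 = 336 - 10 = 326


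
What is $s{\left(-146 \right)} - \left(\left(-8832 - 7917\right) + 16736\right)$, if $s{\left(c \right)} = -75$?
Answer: $-62$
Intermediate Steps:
$s{\left(-146 \right)} - \left(\left(-8832 - 7917\right) + 16736\right) = -75 - \left(\left(-8832 - 7917\right) + 16736\right) = -75 - \left(-16749 + 16736\right) = -75 - -13 = -75 + 13 = -62$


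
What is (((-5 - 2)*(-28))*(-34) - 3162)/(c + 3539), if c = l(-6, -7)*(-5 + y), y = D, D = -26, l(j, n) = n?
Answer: -4913/1878 ≈ -2.6161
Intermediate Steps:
y = -26
c = 217 (c = -7*(-5 - 26) = -7*(-31) = 217)
(((-5 - 2)*(-28))*(-34) - 3162)/(c + 3539) = (((-5 - 2)*(-28))*(-34) - 3162)/(217 + 3539) = (-7*(-28)*(-34) - 3162)/3756 = (196*(-34) - 3162)*(1/3756) = (-6664 - 3162)*(1/3756) = -9826*1/3756 = -4913/1878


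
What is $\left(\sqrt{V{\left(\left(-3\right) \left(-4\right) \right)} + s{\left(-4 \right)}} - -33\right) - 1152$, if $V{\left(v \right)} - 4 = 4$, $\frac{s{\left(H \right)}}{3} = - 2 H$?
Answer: $-1119 + 4 \sqrt{2} \approx -1113.3$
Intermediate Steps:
$s{\left(H \right)} = - 6 H$ ($s{\left(H \right)} = 3 \left(- 2 H\right) = - 6 H$)
$V{\left(v \right)} = 8$ ($V{\left(v \right)} = 4 + 4 = 8$)
$\left(\sqrt{V{\left(\left(-3\right) \left(-4\right) \right)} + s{\left(-4 \right)}} - -33\right) - 1152 = \left(\sqrt{8 - -24} - -33\right) - 1152 = \left(\sqrt{8 + 24} + 33\right) - 1152 = \left(\sqrt{32} + 33\right) - 1152 = \left(4 \sqrt{2} + 33\right) - 1152 = \left(33 + 4 \sqrt{2}\right) - 1152 = -1119 + 4 \sqrt{2}$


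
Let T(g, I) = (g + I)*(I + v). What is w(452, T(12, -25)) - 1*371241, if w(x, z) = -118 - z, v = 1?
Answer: -371671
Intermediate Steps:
T(g, I) = (1 + I)*(I + g) (T(g, I) = (g + I)*(I + 1) = (I + g)*(1 + I) = (1 + I)*(I + g))
w(452, T(12, -25)) - 1*371241 = (-118 - (-25 + 12 + (-25)² - 25*12)) - 1*371241 = (-118 - (-25 + 12 + 625 - 300)) - 371241 = (-118 - 1*312) - 371241 = (-118 - 312) - 371241 = -430 - 371241 = -371671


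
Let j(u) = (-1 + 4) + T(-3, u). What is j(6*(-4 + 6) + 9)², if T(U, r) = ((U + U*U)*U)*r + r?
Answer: 125316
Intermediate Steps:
T(U, r) = r + U*r*(U + U²) (T(U, r) = ((U + U²)*U)*r + r = (U*(U + U²))*r + r = U*r*(U + U²) + r = r + U*r*(U + U²))
j(u) = 3 - 17*u (j(u) = (-1 + 4) + u*(1 + (-3)² + (-3)³) = 3 + u*(1 + 9 - 27) = 3 + u*(-17) = 3 - 17*u)
j(6*(-4 + 6) + 9)² = (3 - 17*(6*(-4 + 6) + 9))² = (3 - 17*(6*2 + 9))² = (3 - 17*(12 + 9))² = (3 - 17*21)² = (3 - 357)² = (-354)² = 125316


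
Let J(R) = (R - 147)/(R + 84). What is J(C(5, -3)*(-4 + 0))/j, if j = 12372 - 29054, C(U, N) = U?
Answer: 167/1067648 ≈ 0.00015642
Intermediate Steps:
J(R) = (-147 + R)/(84 + R)
j = -16682
J(C(5, -3)*(-4 + 0))/j = ((-147 + 5*(-4 + 0))/(84 + 5*(-4 + 0)))/(-16682) = ((-147 + 5*(-4))/(84 + 5*(-4)))*(-1/16682) = ((-147 - 20)/(84 - 20))*(-1/16682) = (-167/64)*(-1/16682) = ((1/64)*(-167))*(-1/16682) = -167/64*(-1/16682) = 167/1067648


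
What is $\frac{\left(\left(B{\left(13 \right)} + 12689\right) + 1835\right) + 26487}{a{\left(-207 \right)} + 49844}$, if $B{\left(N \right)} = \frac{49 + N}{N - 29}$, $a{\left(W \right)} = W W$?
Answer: $\frac{328057}{741544} \approx 0.4424$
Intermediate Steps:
$a{\left(W \right)} = W^{2}$
$B{\left(N \right)} = \frac{49 + N}{-29 + N}$
$\frac{\left(\left(B{\left(13 \right)} + 12689\right) + 1835\right) + 26487}{a{\left(-207 \right)} + 49844} = \frac{\left(\left(\frac{49 + 13}{-29 + 13} + 12689\right) + 1835\right) + 26487}{\left(-207\right)^{2} + 49844} = \frac{\left(\left(\frac{1}{-16} \cdot 62 + 12689\right) + 1835\right) + 26487}{42849 + 49844} = \frac{\left(\left(\left(- \frac{1}{16}\right) 62 + 12689\right) + 1835\right) + 26487}{92693} = \left(\left(\left(- \frac{31}{8} + 12689\right) + 1835\right) + 26487\right) \frac{1}{92693} = \left(\left(\frac{101481}{8} + 1835\right) + 26487\right) \frac{1}{92693} = \left(\frac{116161}{8} + 26487\right) \frac{1}{92693} = \frac{328057}{8} \cdot \frac{1}{92693} = \frac{328057}{741544}$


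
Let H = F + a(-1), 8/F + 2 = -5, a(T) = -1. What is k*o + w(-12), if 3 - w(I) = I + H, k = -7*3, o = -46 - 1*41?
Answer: 12909/7 ≈ 1844.1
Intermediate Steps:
o = -87 (o = -46 - 41 = -87)
F = -8/7 (F = 8/(-2 - 5) = 8/(-7) = 8*(-⅐) = -8/7 ≈ -1.1429)
k = -21
H = -15/7 (H = -8/7 - 1 = -15/7 ≈ -2.1429)
w(I) = 36/7 - I (w(I) = 3 - (I - 15/7) = 3 - (-15/7 + I) = 3 + (15/7 - I) = 36/7 - I)
k*o + w(-12) = -21*(-87) + (36/7 - 1*(-12)) = 1827 + (36/7 + 12) = 1827 + 120/7 = 12909/7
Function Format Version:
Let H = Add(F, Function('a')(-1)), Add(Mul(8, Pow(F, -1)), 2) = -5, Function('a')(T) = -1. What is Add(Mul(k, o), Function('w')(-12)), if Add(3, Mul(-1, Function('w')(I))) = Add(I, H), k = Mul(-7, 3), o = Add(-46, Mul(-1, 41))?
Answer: Rational(12909, 7) ≈ 1844.1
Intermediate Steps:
o = -87 (o = Add(-46, -41) = -87)
F = Rational(-8, 7) (F = Mul(8, Pow(Add(-2, -5), -1)) = Mul(8, Pow(-7, -1)) = Mul(8, Rational(-1, 7)) = Rational(-8, 7) ≈ -1.1429)
k = -21
H = Rational(-15, 7) (H = Add(Rational(-8, 7), -1) = Rational(-15, 7) ≈ -2.1429)
Function('w')(I) = Add(Rational(36, 7), Mul(-1, I)) (Function('w')(I) = Add(3, Mul(-1, Add(I, Rational(-15, 7)))) = Add(3, Mul(-1, Add(Rational(-15, 7), I))) = Add(3, Add(Rational(15, 7), Mul(-1, I))) = Add(Rational(36, 7), Mul(-1, I)))
Add(Mul(k, o), Function('w')(-12)) = Add(Mul(-21, -87), Add(Rational(36, 7), Mul(-1, -12))) = Add(1827, Add(Rational(36, 7), 12)) = Add(1827, Rational(120, 7)) = Rational(12909, 7)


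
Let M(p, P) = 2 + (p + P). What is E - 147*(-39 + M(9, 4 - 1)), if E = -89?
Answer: 3586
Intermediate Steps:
M(p, P) = 2 + P + p (M(p, P) = 2 + (P + p) = 2 + P + p)
E - 147*(-39 + M(9, 4 - 1)) = -89 - 147*(-39 + (2 + (4 - 1) + 9)) = -89 - 147*(-39 + (2 + 3 + 9)) = -89 - 147*(-39 + 14) = -89 - 147*(-25) = -89 + 3675 = 3586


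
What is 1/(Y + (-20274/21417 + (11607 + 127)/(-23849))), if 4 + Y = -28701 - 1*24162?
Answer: -170258011/9001275208105 ≈ -1.8915e-5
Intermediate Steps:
Y = -52867 (Y = -4 + (-28701 - 1*24162) = -4 + (-28701 - 24162) = -4 - 52863 = -52867)
1/(Y + (-20274/21417 + (11607 + 127)/(-23849))) = 1/(-52867 + (-20274/21417 + (11607 + 127)/(-23849))) = 1/(-52867 + (-20274*1/21417 + 11734*(-1/23849))) = 1/(-52867 + (-6758/7139 - 11734/23849)) = 1/(-52867 - 244940568/170258011) = 1/(-9001275208105/170258011) = -170258011/9001275208105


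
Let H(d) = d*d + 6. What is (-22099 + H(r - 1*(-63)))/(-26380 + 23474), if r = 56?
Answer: 3966/1453 ≈ 2.7295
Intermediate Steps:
H(d) = 6 + d² (H(d) = d² + 6 = 6 + d²)
(-22099 + H(r - 1*(-63)))/(-26380 + 23474) = (-22099 + (6 + (56 - 1*(-63))²))/(-26380 + 23474) = (-22099 + (6 + (56 + 63)²))/(-2906) = (-22099 + (6 + 119²))*(-1/2906) = (-22099 + (6 + 14161))*(-1/2906) = (-22099 + 14167)*(-1/2906) = -7932*(-1/2906) = 3966/1453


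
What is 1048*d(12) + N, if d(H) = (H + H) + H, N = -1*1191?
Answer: 36537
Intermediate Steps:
N = -1191
d(H) = 3*H (d(H) = 2*H + H = 3*H)
1048*d(12) + N = 1048*(3*12) - 1191 = 1048*36 - 1191 = 37728 - 1191 = 36537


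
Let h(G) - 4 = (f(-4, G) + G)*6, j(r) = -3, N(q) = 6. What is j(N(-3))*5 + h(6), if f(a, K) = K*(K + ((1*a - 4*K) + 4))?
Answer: -623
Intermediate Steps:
f(a, K) = K*(4 + a - 3*K) (f(a, K) = K*(K + ((a - 4*K) + 4)) = K*(K + (4 + a - 4*K)) = K*(4 + a - 3*K))
h(G) = 4 - 18*G² + 6*G (h(G) = 4 + (G*(4 - 4 - 3*G) + G)*6 = 4 + (G*(-3*G) + G)*6 = 4 + (-3*G² + G)*6 = 4 + (G - 3*G²)*6 = 4 + (-18*G² + 6*G) = 4 - 18*G² + 6*G)
j(N(-3))*5 + h(6) = -3*5 + (4 - 18*6² + 6*6) = -15 + (4 - 18*36 + 36) = -15 + (4 - 648 + 36) = -15 - 608 = -623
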